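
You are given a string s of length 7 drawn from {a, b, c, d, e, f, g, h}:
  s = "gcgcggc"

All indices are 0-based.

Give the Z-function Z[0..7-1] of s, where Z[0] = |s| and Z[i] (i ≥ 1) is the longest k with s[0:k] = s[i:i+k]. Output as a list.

Z[0]=7
i=1: fresh scan; Z[1]=0
i=2: fresh scan; Z[2]=3 extend→box=[2,5)
i=3: min(r-i=2, Z[1]=0)=0; Z[3]=0
i=4: min(r-i=1, Z[2]=3)=1; Z[4]=1
i=5: fresh scan; Z[5]=2 extend→box=[5,7)
i=6: min(r-i=1, Z[1]=0)=0; Z[6]=0

[7, 0, 3, 0, 1, 2, 0]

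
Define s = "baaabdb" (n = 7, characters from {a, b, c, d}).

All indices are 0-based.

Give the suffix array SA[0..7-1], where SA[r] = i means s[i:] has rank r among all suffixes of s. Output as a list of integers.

rank→(start, suffix):
  0 → (1, 'aaabdb')
  1 → (2, 'aabdb')
  2 → (3, 'abdb')
  3 → (6, 'b')
  4 → (0, 'baaabdb')
  5 → (4, 'bdb')
  6 → (5, 'db')

[1, 2, 3, 6, 0, 4, 5]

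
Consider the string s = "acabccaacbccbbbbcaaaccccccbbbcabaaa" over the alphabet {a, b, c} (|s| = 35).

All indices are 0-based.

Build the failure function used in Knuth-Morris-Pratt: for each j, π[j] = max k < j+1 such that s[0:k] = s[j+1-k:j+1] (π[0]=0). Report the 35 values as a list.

π[0] = 0
j=1 s[j]='c': π[1]=0 (border '')
j=2 s[j]='a': π[2]=1 (border 'a')
j=3 s[j]='b': k: 1→0; π[3]=0 (border '')
j=4 s[j]='c': π[4]=0 (border '')
j=5 s[j]='c': π[5]=0 (border '')
j=6 s[j]='a': π[6]=1 (border 'a')
j=7 s[j]='a': k: 1→0; π[7]=1 (border 'a')
j=8 s[j]='c': π[8]=2 (border 'ac')
j=9 s[j]='b': k: 2→0; π[9]=0 (border '')
j=10 s[j]='c': π[10]=0 (border '')
j=11 s[j]='c': π[11]=0 (border '')
j=12 s[j]='b': π[12]=0 (border '')
j=13 s[j]='b': π[13]=0 (border '')
j=14 s[j]='b': π[14]=0 (border '')
j=15 s[j]='b': π[15]=0 (border '')
j=16 s[j]='c': π[16]=0 (border '')
j=17 s[j]='a': π[17]=1 (border 'a')
j=18 s[j]='a': k: 1→0; π[18]=1 (border 'a')
j=19 s[j]='a': k: 1→0; π[19]=1 (border 'a')
j=20 s[j]='c': π[20]=2 (border 'ac')
j=21 s[j]='c': k: 2→0; π[21]=0 (border '')
j=22 s[j]='c': π[22]=0 (border '')
j=23 s[j]='c': π[23]=0 (border '')
j=24 s[j]='c': π[24]=0 (border '')
j=25 s[j]='c': π[25]=0 (border '')
j=26 s[j]='b': π[26]=0 (border '')
j=27 s[j]='b': π[27]=0 (border '')
j=28 s[j]='b': π[28]=0 (border '')
j=29 s[j]='c': π[29]=0 (border '')
j=30 s[j]='a': π[30]=1 (border 'a')
j=31 s[j]='b': k: 1→0; π[31]=0 (border '')
j=32 s[j]='a': π[32]=1 (border 'a')
j=33 s[j]='a': k: 1→0; π[33]=1 (border 'a')
j=34 s[j]='a': k: 1→0; π[34]=1 (border 'a')

[0, 0, 1, 0, 0, 0, 1, 1, 2, 0, 0, 0, 0, 0, 0, 0, 0, 1, 1, 1, 2, 0, 0, 0, 0, 0, 0, 0, 0, 0, 1, 0, 1, 1, 1]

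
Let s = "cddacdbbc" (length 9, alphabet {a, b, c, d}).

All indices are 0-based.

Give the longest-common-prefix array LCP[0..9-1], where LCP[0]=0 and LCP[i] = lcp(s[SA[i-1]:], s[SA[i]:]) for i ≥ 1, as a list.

rank | idx | suffix
   0 |   3 | acdbbc
   1 |   6 | bbc
   2 |   7 | bc
   3 |   8 | c
   4 |   4 | cdbbc
   5 |   0 | cddacdbbc
   6 |   2 | dacdbbc
   7 |   5 | dbbc
   8 |   1 | ddacdbbc

SA = [3, 6, 7, 8, 4, 0, 2, 5, 1]
i: (SA[i-1],SA[i]) lcp shared
  1: (3,6) 0 ''
  2: (6,7) 1 'b'
  3: (7,8) 0 ''
  4: (8,4) 1 'c'
  5: (4,0) 2 'cd'
  6: (0,2) 0 ''
  7: (2,5) 1 'd'
  8: (5,1) 1 'd'

[0, 0, 1, 0, 1, 2, 0, 1, 1]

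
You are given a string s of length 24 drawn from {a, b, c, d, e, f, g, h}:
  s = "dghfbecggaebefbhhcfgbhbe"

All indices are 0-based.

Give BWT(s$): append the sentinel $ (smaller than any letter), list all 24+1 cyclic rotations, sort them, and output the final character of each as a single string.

eghfegfhe$babbhecgfcdbhgb

rank  rotation                   last
    0  $dghfbecggaebefbhhcfgbhbe  e
    1  aebefbhhcfgbhbe$dghfbecgg  g
    2  be$dghfbecggaebefbhhcfgbh  h
    3  becggaebefbhhcfgbhbe$dghf  f
    4  befbhhcfgbhbe$dghfbecggae  e
    5  bhbe$dghfbecggaebefbhhcfg  g
    6  bhhcfgbhbe$dghfbecggaebef  f
    7  cfgbhbe$dghfbecggaebefbhh  h
    8  cggaebefbhhcfgbhbe$dghfbe  e
    9  dghfbecggaebefbhhcfgbhbe$  $
   10  e$dghfbecggaebefbhhcfgbhb  b
   11  ebefbhhcfgbhbe$dghfbecgga  a
   12  ecggaebefbhhcfgbhbe$dghfb  b
   13  efbhhcfgbhbe$dghfbecggaeb  b
   14  fbecggaebefbhhcfgbhbe$dgh  h
   15  fbhhcfgbhbe$dghfbecggaebe  e
   16  fgbhbe$dghfbecggaebefbhhc  c
   17  gaebefbhhcfgbhbe$dghfbecg  g
   18  gbhbe$dghfbecggaebefbhhcf  f
   19  ggaebefbhhcfgbhbe$dghfbec  c
   20  ghfbecggaebefbhhcfgbhbe$d  d
   21  hbe$dghfbecggaebefbhhcfgb  b
   22  hcfgbhbe$dghfbecggaebefbh  h
   23  hfbecggaebefbhhcfgbhbe$dg  g
   24  hhcfgbhbe$dghfbecggaebefb  b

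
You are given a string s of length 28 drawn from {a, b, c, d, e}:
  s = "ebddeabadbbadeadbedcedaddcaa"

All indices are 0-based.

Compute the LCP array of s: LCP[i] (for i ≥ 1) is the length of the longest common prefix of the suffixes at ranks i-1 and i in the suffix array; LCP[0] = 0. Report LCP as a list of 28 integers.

rank | idx | suffix
   0 |  27 | a
   1 |  26 | aa
   2 |   5 | abadbbadeadbedcedaddcaa
   3 |   7 | adbbadeadbedcedaddcaa
   4 |  14 | adbedcedaddcaa
   5 |  22 | addcaa
   6 |  11 | adeadbedcedaddcaa
   7 |   6 | badbbadeadbedcedaddcaa
   8 |  10 | badeadbedcedaddcaa
   9 |   9 | bbadeadbedcedaddcaa
  10 |   1 | bddeabadbbadeadbedcedaddcaa
  11 |  16 | bedcedaddcaa
  12 |  25 | caa
  13 |  19 | cedaddcaa
  14 |  21 | daddcaa
  15 |   8 | dbbadeadbedcedaddcaa
  16 |  15 | dbedcedaddcaa
  17 |  24 | dcaa
  18 |  18 | dcedaddcaa
  19 |  23 | ddcaa
  20 |   2 | ddeabadbbadeadbedcedaddcaa
  21 |   3 | deabadbbadeadbedcedaddcaa
  22 |  12 | deadbedcedaddcaa
  23 |   4 | eabadbbadeadbedcedaddcaa
  24 |  13 | eadbedcedaddcaa
  25 |   0 | ebddeabadbbadeadbedcedaddcaa
  26 |  20 | edaddcaa
  27 |  17 | edcedaddcaa

SA = [27, 26, 5, 7, 14, 22, 11, 6, 10, 9, 1, 16, 25, 19, 21, 8, 15, 24, 18, 23, 2, 3, 12, 4, 13, 0, 20, 17]
[i] adj suffixes → lcp
  [1] 27/26 → 1 ('a')
  [2] 26/5 → 1 ('a')
  [3] 5/7 → 1 ('a')
  [4] 7/14 → 3 ('adb')
  [5] 14/22 → 2 ('ad')
  [6] 22/11 → 2 ('ad')
  [7] 11/6 → 0 ('')
  [8] 6/10 → 3 ('bad')
  [9] 10/9 → 1 ('b')
  [10] 9/1 → 1 ('b')
  [11] 1/16 → 1 ('b')
  [12] 16/25 → 0 ('')
  [13] 25/19 → 1 ('c')
  [14] 19/21 → 0 ('')
  [15] 21/8 → 1 ('d')
  [16] 8/15 → 2 ('db')
  [17] 15/24 → 1 ('d')
  [18] 24/18 → 2 ('dc')
  [19] 18/23 → 1 ('d')
  [20] 23/2 → 2 ('dd')
  [21] 2/3 → 1 ('d')
  [22] 3/12 → 3 ('dea')
  [23] 12/4 → 0 ('')
  [24] 4/13 → 2 ('ea')
  [25] 13/0 → 1 ('e')
  [26] 0/20 → 1 ('e')
  [27] 20/17 → 2 ('ed')

[0, 1, 1, 1, 3, 2, 2, 0, 3, 1, 1, 1, 0, 1, 0, 1, 2, 1, 2, 1, 2, 1, 3, 0, 2, 1, 1, 2]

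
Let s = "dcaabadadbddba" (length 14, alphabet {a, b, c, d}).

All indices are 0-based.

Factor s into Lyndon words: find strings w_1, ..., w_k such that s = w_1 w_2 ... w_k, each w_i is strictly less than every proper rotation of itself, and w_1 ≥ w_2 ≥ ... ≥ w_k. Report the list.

emit factor 1: 'd' (i=0, period=1)
emit factor 2: 'c' (i=1, period=1)
emit factor 3: 'aabadadbddb' (i=2, period=11)
emit factor 4: 'a' (i=13, period=1)

["d", "c", "aabadadbddb", "a"]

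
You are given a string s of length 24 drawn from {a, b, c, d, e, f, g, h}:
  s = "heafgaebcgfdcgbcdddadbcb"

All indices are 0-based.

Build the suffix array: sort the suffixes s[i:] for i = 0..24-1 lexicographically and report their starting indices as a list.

[19, 5, 2, 23, 21, 14, 7, 22, 15, 12, 8, 18, 20, 11, 17, 16, 1, 6, 10, 3, 4, 13, 9, 0]

rank→(start, suffix):
  0 → (19, 'adbcb')
  1 → (5, 'aebcgfdcgbcdddadbcb')
  2 → (2, 'afgaebcgfdcgbcdddadbcb')
  3 → (23, 'b')
  4 → (21, 'bcb')
  5 → (14, 'bcdddadbcb')
  6 → (7, 'bcgfdcgbcdddadbcb')
  7 → (22, 'cb')
  8 → (15, 'cdddadbcb')
  9 → (12, 'cgbcdddadbcb')
  10 → (8, 'cgfdcgbcdddadbcb')
  11 → (18, 'dadbcb')
  12 → (20, 'dbcb')
  13 → (11, 'dcgbcdddadbcb')
  14 → (17, 'ddadbcb')
  15 → (16, 'dddadbcb')
  16 → (1, 'eafgaebcgfdcgbcdddadbcb')
  17 → (6, 'ebcgfdcgbcdddadbcb')
  18 → (10, 'fdcgbcdddadbcb')
  19 → (3, 'fgaebcgfdcgbcdddadbcb')
  20 → (4, 'gaebcgfdcgbcdddadbcb')
  21 → (13, 'gbcdddadbcb')
  22 → (9, 'gfdcgbcdddadbcb')
  23 → (0, 'heafgaebcgfdcgbcdddadbcb')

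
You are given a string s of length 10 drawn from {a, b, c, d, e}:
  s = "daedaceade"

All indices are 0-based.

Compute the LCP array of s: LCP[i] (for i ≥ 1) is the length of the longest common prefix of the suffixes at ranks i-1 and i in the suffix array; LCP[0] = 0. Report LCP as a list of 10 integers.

[0, 1, 1, 0, 0, 2, 1, 0, 1, 1]

rank | idx | suffix
   0 |   4 | aceade
   1 |   7 | ade
   2 |   1 | aedaceade
   3 |   5 | ceade
   4 |   3 | daceade
   5 |   0 | daedaceade
   6 |   8 | de
   7 |   9 | e
   8 |   6 | eade
   9 |   2 | edaceade

SA = [4, 7, 1, 5, 3, 0, 8, 9, 6, 2]
rank  pair      lcp
   1  s[4:],s[7:]  1  'a'
   2  s[7:],s[1:]  1  'a'
   3  s[1:],s[5:]  0  ''
   4  s[5:],s[3:]  0  ''
   5  s[3:],s[0:]  2  'da'
   6  s[0:],s[8:]  1  'd'
   7  s[8:],s[9:]  0  ''
   8  s[9:],s[6:]  1  'e'
   9  s[6:],s[2:]  1  'e'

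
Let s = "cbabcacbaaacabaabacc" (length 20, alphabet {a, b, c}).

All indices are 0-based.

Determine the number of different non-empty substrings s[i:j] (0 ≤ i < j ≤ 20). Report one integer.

179

rank→(start, suffix):
  0 → (8, 'aaacabaabacc')
  1 → (14, 'aabacc')
  2 → (9, 'aacabaabacc')
  3 → (12, 'abaabacc')
  4 → (15, 'abacc')
  5 → (2, 'abcacbaaacabaabacc')
  6 → (10, 'acabaabacc')
  7 → (5, 'acbaaacabaabacc')
  8 → (17, 'acc')
  9 → (7, 'baaacabaabacc')
  10 → (13, 'baabacc')
  11 → (1, 'babcacbaaacabaabacc')
  12 → (16, 'bacc')
  13 → (3, 'bcacbaaacabaabacc')
  14 → (19, 'c')
  15 → (11, 'cabaabacc')
  16 → (4, 'cacbaaacabaabacc')
  17 → (6, 'cbaaacabaabacc')
  18 → (0, 'cbabcacbaaacabaabacc')
  19 → (18, 'cc')

SA = [8, 14, 9, 12, 15, 2, 10, 5, 17, 7, 13, 1, 16, 3, 19, 11, 4, 6, 0, 18]
rank  pair      lcp
   1  s[8:],s[14:]  2  'aa'
   2  s[14:],s[9:]  2  'aa'
   3  s[9:],s[12:]  1  'a'
   4  s[12:],s[15:]  3  'aba'
   5  s[15:],s[2:]  2  'ab'
   6  s[2:],s[10:]  1  'a'
   7  s[10:],s[5:]  2  'ac'
   8  s[5:],s[17:]  2  'ac'
   9  s[17:],s[7:]  0  ''
  10  s[7:],s[13:]  3  'baa'
  11  s[13:],s[1:]  2  'ba'
  12  s[1:],s[16:]  2  'ba'
  13  s[16:],s[3:]  1  'b'
  14  s[3:],s[19:]  0  ''
  15  s[19:],s[11:]  1  'c'
  16  s[11:],s[4:]  2  'ca'
  17  s[4:],s[6:]  1  'c'
  18  s[6:],s[0:]  3  'cba'
  19  s[0:],s[18:]  1  'c'

n(n+1)/2 = 20·21/2 = 210
Σ LCP = 0 + 2 + 2 + 1 + 3 + 2 + 1 + 2 + 2 + 0 + 3 + 2 + 2 + 1 + 0 + 1 + 2 + 1 + 3 + 1 = 31
distinct = 210 − 31 = 179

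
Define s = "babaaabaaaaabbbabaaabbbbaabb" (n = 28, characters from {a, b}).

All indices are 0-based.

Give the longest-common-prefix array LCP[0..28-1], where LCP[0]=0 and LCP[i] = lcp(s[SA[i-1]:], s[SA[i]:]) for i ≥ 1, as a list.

sorted suffixes:
  #0 SA[0]=7  'aaaaabbbabaaabbbbaabb'
  #1 SA[1]=8  'aaaabbbabaaabbbbaabb'
  #2 SA[2]=3  'aaabaaaaabbbabaaabbbbaabb'
  #3 SA[3]=9  'aaabbbabaaabbbbaabb'
  #4 SA[4]=17  'aaabbbbaabb'
  #5 SA[5]=4  'aabaaaaabbbabaaabbbbaabb'
  #6 SA[6]=24  'aabb'
  #7 SA[7]=10  'aabbbabaaabbbbaabb'
  #8 SA[8]=18  'aabbbbaabb'
  #9 SA[9]=5  'abaaaaabbbabaaabbbbaabb'
  #10 SA[10]=1  'abaaabaaaaabbbabaaabbbbaabb'
  #11 SA[11]=15  'abaaabbbbaabb'
  #12 SA[12]=25  'abb'
  #13 SA[13]=11  'abbbabaaabbbbaabb'
  #14 SA[14]=19  'abbbbaabb'
  #15 SA[15]=27  'b'
  #16 SA[16]=6  'baaaaabbbabaaabbbbaabb'
  #17 SA[17]=2  'baaabaaaaabbbabaaabbbbaabb'
  #18 SA[18]=16  'baaabbbbaabb'
  #19 SA[19]=23  'baabb'
  #20 SA[20]=0  'babaaabaaaaabbbabaaabbbbaabb'
  #21 SA[21]=14  'babaaabbbbaabb'
  #22 SA[22]=26  'bb'
  #23 SA[23]=22  'bbaabb'
  #24 SA[24]=13  'bbabaaabbbbaabb'
  #25 SA[25]=21  'bbbaabb'
  #26 SA[26]=12  'bbbabaaabbbbaabb'
  #27 SA[27]=20  'bbbbaabb'

SA = [7, 8, 3, 9, 17, 4, 24, 10, 18, 5, 1, 15, 25, 11, 19, 27, 6, 2, 16, 23, 0, 14, 26, 22, 13, 21, 12, 20]
i: (SA[i-1],SA[i]) lcp shared
  1: (7,8) 4 'aaaa'
  2: (8,3) 3 'aaa'
  3: (3,9) 4 'aaab'
  4: (9,17) 6 'aaabbb'
  5: (17,4) 2 'aa'
  6: (4,24) 3 'aab'
  7: (24,10) 4 'aabb'
  8: (10,18) 5 'aabbb'
  9: (18,5) 1 'a'
  10: (5,1) 5 'abaaa'
  11: (1,15) 6 'abaaab'
  12: (15,25) 2 'ab'
  13: (25,11) 3 'abb'
  14: (11,19) 4 'abbb'
  15: (19,27) 0 ''
  16: (27,6) 1 'b'
  17: (6,2) 4 'baaa'
  18: (2,16) 5 'baaab'
  19: (16,23) 3 'baa'
  20: (23,0) 2 'ba'
  21: (0,14) 7 'babaaab'
  22: (14,26) 1 'b'
  23: (26,22) 2 'bb'
  24: (22,13) 3 'bba'
  25: (13,21) 2 'bb'
  26: (21,12) 4 'bbba'
  27: (12,20) 3 'bbb'

[0, 4, 3, 4, 6, 2, 3, 4, 5, 1, 5, 6, 2, 3, 4, 0, 1, 4, 5, 3, 2, 7, 1, 2, 3, 2, 4, 3]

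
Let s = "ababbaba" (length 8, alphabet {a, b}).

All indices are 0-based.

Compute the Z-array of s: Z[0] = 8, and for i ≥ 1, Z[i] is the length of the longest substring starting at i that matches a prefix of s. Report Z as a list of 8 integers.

[8, 0, 2, 0, 0, 3, 0, 1]

Z[0]=8
i=1: fresh scan; Z[1]=0
i=2: fresh scan; Z[2]=2 extend→box=[2,4)
i=3: min(r-i=1, Z[1]=0)=0; Z[3]=0
i=4: fresh scan; Z[4]=0
i=5: fresh scan; Z[5]=3 extend→box=[5,8)
i=6: min(r-i=2, Z[1]=0)=0; Z[6]=0
i=7: min(r-i=1, Z[2]=2)=1; Z[7]=1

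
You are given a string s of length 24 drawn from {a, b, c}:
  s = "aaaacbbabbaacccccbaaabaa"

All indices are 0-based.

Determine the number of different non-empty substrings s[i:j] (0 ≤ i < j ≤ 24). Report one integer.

rank | idx | suffix
   0 |  23 | a
   1 |  22 | aa
   2 |   0 | aaaacbbabbaacccccbaaabaa
   3 |  18 | aaabaa
   4 |   1 | aaacbbabbaacccccbaaabaa
   5 |  19 | aabaa
   6 |   2 | aacbbabbaacccccbaaabaa
   7 |  10 | aacccccbaaabaa
   8 |  20 | abaa
   9 |   7 | abbaacccccbaaabaa
  10 |   3 | acbbabbaacccccbaaabaa
  11 |  11 | acccccbaaabaa
  12 |  21 | baa
  13 |  17 | baaabaa
  14 |   9 | baacccccbaaabaa
  15 |   6 | babbaacccccbaaabaa
  16 |   8 | bbaacccccbaaabaa
  17 |   5 | bbabbaacccccbaaabaa
  18 |  16 | cbaaabaa
  19 |   4 | cbbabbaacccccbaaabaa
  20 |  15 | ccbaaabaa
  21 |  14 | cccbaaabaa
  22 |  13 | ccccbaaabaa
  23 |  12 | cccccbaaabaa

SA = [23, 22, 0, 18, 1, 19, 2, 10, 20, 7, 3, 11, 21, 17, 9, 6, 8, 5, 16, 4, 15, 14, 13, 12]
[i] adj suffixes → lcp
  [1] 23/22 → 1 ('a')
  [2] 22/0 → 2 ('aa')
  [3] 0/18 → 3 ('aaa')
  [4] 18/1 → 3 ('aaa')
  [5] 1/19 → 2 ('aa')
  [6] 19/2 → 2 ('aa')
  [7] 2/10 → 3 ('aac')
  [8] 10/20 → 1 ('a')
  [9] 20/7 → 2 ('ab')
  [10] 7/3 → 1 ('a')
  [11] 3/11 → 2 ('ac')
  [12] 11/21 → 0 ('')
  [13] 21/17 → 3 ('baa')
  [14] 17/9 → 3 ('baa')
  [15] 9/6 → 2 ('ba')
  [16] 6/8 → 1 ('b')
  [17] 8/5 → 3 ('bba')
  [18] 5/16 → 0 ('')
  [19] 16/4 → 2 ('cb')
  [20] 4/15 → 1 ('c')
  [21] 15/14 → 2 ('cc')
  [22] 14/13 → 3 ('ccc')
  [23] 13/12 → 4 ('cccc')

n(n+1)/2 = 24·25/2 = 300
Σ LCP = 0 + 1 + 2 + 3 + 3 + 2 + 2 + 3 + 1 + 2 + 1 + 2 + 0 + 3 + 3 + 2 + 1 + 3 + 0 + 2 + 1 + 2 + 3 + 4 = 46
distinct = 300 − 46 = 254

254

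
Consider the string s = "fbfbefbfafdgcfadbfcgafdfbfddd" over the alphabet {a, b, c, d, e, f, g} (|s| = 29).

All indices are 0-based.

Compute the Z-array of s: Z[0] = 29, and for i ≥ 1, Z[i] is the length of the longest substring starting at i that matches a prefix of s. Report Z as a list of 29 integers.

Z[0]=29
i=1: outside box; Z[1]=0
i=2: outside box; Z[2]=2 scan→box=[2,4)
i=3: min(r-i=1, Z[1]=0)=0; Z[3]=0
i=4: outside box; Z[4]=0
i=5: outside box; Z[5]=3 scan→box=[5,8)
i=6: min(r-i=2, Z[1]=0)=0; Z[6]=0
i=7: min(r-i=1, Z[2]=2)=1; Z[7]=1
i=8: outside box; Z[8]=0
i=9: outside box; Z[9]=1 scan→box=[9,10)
i=10: outside box; Z[10]=0
i=11: outside box; Z[11]=0
i=12: outside box; Z[12]=0
i=13: outside box; Z[13]=1 scan→box=[13,14)
i=14: outside box; Z[14]=0
i=15: outside box; Z[15]=0
i=16: outside box; Z[16]=0
i=17: outside box; Z[17]=1 scan→box=[17,18)
i=18: outside box; Z[18]=0
i=19: outside box; Z[19]=0
i=20: outside box; Z[20]=0
i=21: outside box; Z[21]=1 scan→box=[21,22)
i=22: outside box; Z[22]=0
i=23: outside box; Z[23]=3 scan→box=[23,26)
i=24: min(r-i=2, Z[1]=0)=0; Z[24]=0
i=25: min(r-i=1, Z[2]=2)=1; Z[25]=1
i=26: outside box; Z[26]=0
i=27: outside box; Z[27]=0
i=28: outside box; Z[28]=0

[29, 0, 2, 0, 0, 3, 0, 1, 0, 1, 0, 0, 0, 1, 0, 0, 0, 1, 0, 0, 0, 1, 0, 3, 0, 1, 0, 0, 0]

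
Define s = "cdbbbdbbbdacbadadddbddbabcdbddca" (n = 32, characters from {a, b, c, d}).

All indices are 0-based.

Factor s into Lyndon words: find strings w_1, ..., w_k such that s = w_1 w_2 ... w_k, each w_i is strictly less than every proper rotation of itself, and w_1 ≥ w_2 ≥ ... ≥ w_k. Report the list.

["cd", "bbbd", "bbbd", "acbadadddbddb", "abcdbddc", "a"]

emit factor 1: 'cd' (i=0, period=2)
emit factor 2: 'bbbd' (i=2, period=4)
emit factor 3: 'bbbd' (i=6, period=4)
emit factor 4: 'acbadadddbddb' (i=10, period=13)
emit factor 5: 'abcdbddc' (i=23, period=8)
emit factor 6: 'a' (i=31, period=1)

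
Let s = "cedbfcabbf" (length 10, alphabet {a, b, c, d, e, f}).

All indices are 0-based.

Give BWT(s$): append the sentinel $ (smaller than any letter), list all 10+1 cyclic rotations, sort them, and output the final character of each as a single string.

fcabdf$ecbb

rank  rotation     last
    0  $cedbfcabbf  f
    1  abbf$cedbfc  c
    2  bbf$cedbfca  a
    3  bf$cedbfcab  b
    4  bfcabbf$ced  d
    5  cabbf$cedbf  f
    6  cedbfcabbf$  $
    7  dbfcabbf$ce  e
    8  edbfcabbf$c  c
    9  f$cedbfcabb  b
   10  fcabbf$cedb  b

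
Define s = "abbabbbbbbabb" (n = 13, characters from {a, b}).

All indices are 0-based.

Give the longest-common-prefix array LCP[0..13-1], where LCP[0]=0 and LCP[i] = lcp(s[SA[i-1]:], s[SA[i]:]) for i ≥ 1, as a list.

[0, 3, 3, 0, 1, 4, 1, 2, 5, 2, 3, 4, 5]

rank→(start, suffix):
  0 → (10, 'abb')
  1 → (0, 'abbabbbbbbabb')
  2 → (3, 'abbbbbbabb')
  3 → (12, 'b')
  4 → (9, 'babb')
  5 → (2, 'babbbbbbabb')
  6 → (11, 'bb')
  7 → (8, 'bbabb')
  8 → (1, 'bbabbbbbbabb')
  9 → (7, 'bbbabb')
  10 → (6, 'bbbbabb')
  11 → (5, 'bbbbbabb')
  12 → (4, 'bbbbbbabb')

SA = [10, 0, 3, 12, 9, 2, 11, 8, 1, 7, 6, 5, 4]
rank  pair      lcp
   1  s[10:],s[0:]  3  'abb'
   2  s[0:],s[3:]  3  'abb'
   3  s[3:],s[12:]  0  ''
   4  s[12:],s[9:]  1  'b'
   5  s[9:],s[2:]  4  'babb'
   6  s[2:],s[11:]  1  'b'
   7  s[11:],s[8:]  2  'bb'
   8  s[8:],s[1:]  5  'bbabb'
   9  s[1:],s[7:]  2  'bb'
  10  s[7:],s[6:]  3  'bbb'
  11  s[6:],s[5:]  4  'bbbb'
  12  s[5:],s[4:]  5  'bbbbb'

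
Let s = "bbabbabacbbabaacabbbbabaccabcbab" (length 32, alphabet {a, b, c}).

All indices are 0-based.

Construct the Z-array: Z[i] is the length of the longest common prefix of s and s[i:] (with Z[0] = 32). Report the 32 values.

[32, 1, 0, 4, 1, 0, 1, 0, 0, 4, 1, 0, 1, 0, 0, 0, 0, 2, 2, 4, 1, 0, 1, 0, 0, 0, 0, 1, 0, 1, 0, 1]

Z[0]=32
i=1: fresh scan; Z[1]=1 scan→box=[1,2)
i=2: fresh scan; Z[2]=0
i=3: fresh scan; Z[3]=4 scan→box=[3,7)
i=4: min(r-i=3, Z[1]=1)=1; Z[4]=1
i=5: min(r-i=2, Z[2]=0)=0; Z[5]=0
i=6: min(r-i=1, Z[3]=4)=1; Z[6]=1
i=7: fresh scan; Z[7]=0
i=8: fresh scan; Z[8]=0
i=9: fresh scan; Z[9]=4 scan→box=[9,13)
i=10: min(r-i=3, Z[1]=1)=1; Z[10]=1
i=11: min(r-i=2, Z[2]=0)=0; Z[11]=0
i=12: min(r-i=1, Z[3]=4)=1; Z[12]=1
i=13: fresh scan; Z[13]=0
i=14: fresh scan; Z[14]=0
i=15: fresh scan; Z[15]=0
i=16: fresh scan; Z[16]=0
i=17: fresh scan; Z[17]=2 scan→box=[17,19)
i=18: min(r-i=1, Z[1]=1)=1; Z[18]=2 scan→box=[18,20)
i=19: min(r-i=1, Z[1]=1)=1; Z[19]=4 scan→box=[19,23)
i=20: min(r-i=3, Z[1]=1)=1; Z[20]=1
i=21: min(r-i=2, Z[2]=0)=0; Z[21]=0
i=22: min(r-i=1, Z[3]=4)=1; Z[22]=1
i=23: fresh scan; Z[23]=0
i=24: fresh scan; Z[24]=0
i=25: fresh scan; Z[25]=0
i=26: fresh scan; Z[26]=0
i=27: fresh scan; Z[27]=1 scan→box=[27,28)
i=28: fresh scan; Z[28]=0
i=29: fresh scan; Z[29]=1 scan→box=[29,30)
i=30: fresh scan; Z[30]=0
i=31: fresh scan; Z[31]=1 scan→box=[31,32)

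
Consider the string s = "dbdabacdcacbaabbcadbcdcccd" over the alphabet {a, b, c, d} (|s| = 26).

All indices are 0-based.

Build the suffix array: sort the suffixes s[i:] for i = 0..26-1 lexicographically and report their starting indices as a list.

[12, 3, 13, 9, 5, 17, 11, 4, 14, 15, 19, 1, 8, 16, 10, 22, 23, 24, 6, 20, 25, 2, 18, 0, 7, 21]

rank→(start, suffix):
  0 → (12, 'aabbcadbcdcccd')
  1 → (3, 'abacdcacbaabbcadbcdcccd')
  2 → (13, 'abbcadbcdcccd')
  3 → (9, 'acbaabbcadbcdcccd')
  4 → (5, 'acdcacbaabbcadbcdcccd')
  5 → (17, 'adbcdcccd')
  6 → (11, 'baabbcadbcdcccd')
  7 → (4, 'bacdcacbaabbcadbcdcccd')
  8 → (14, 'bbcadbcdcccd')
  9 → (15, 'bcadbcdcccd')
  10 → (19, 'bcdcccd')
  11 → (1, 'bdabacdcacbaabbcadbcdcccd')
  12 → (8, 'cacbaabbcadbcdcccd')
  13 → (16, 'cadbcdcccd')
  14 → (10, 'cbaabbcadbcdcccd')
  15 → (22, 'cccd')
  16 → (23, 'ccd')
  17 → (24, 'cd')
  18 → (6, 'cdcacbaabbcadbcdcccd')
  19 → (20, 'cdcccd')
  20 → (25, 'd')
  21 → (2, 'dabacdcacbaabbcadbcdcccd')
  22 → (18, 'dbcdcccd')
  23 → (0, 'dbdabacdcacbaabbcadbcdcccd')
  24 → (7, 'dcacbaabbcadbcdcccd')
  25 → (21, 'dcccd')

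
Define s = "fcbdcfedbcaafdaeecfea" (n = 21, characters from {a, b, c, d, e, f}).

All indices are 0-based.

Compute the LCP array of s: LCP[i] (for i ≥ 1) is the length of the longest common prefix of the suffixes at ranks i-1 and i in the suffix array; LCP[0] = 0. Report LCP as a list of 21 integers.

rank | idx | suffix
   0 |  20 | a
   1 |  10 | aafdaeecfea
   2 |  14 | aeecfea
   3 |  11 | afdaeecfea
   4 |   8 | bcaafdaeecfea
   5 |   2 | bdcfedbcaafdaeecfea
   6 |   9 | caafdaeecfea
   7 |   1 | cbdcfedbcaafdaeecfea
   8 |  17 | cfea
   9 |   4 | cfedbcaafdaeecfea
  10 |  13 | daeecfea
  11 |   7 | dbcaafdaeecfea
  12 |   3 | dcfedbcaafdaeecfea
  13 |  19 | ea
  14 |  16 | ecfea
  15 |   6 | edbcaafdaeecfea
  16 |  15 | eecfea
  17 |   0 | fcbdcfedbcaafdaeecfea
  18 |  12 | fdaeecfea
  19 |  18 | fea
  20 |   5 | fedbcaafdaeecfea

SA = [20, 10, 14, 11, 8, 2, 9, 1, 17, 4, 13, 7, 3, 19, 16, 6, 15, 0, 12, 18, 5]
[i] adj suffixes → lcp
  [1] 20/10 → 1 ('a')
  [2] 10/14 → 1 ('a')
  [3] 14/11 → 1 ('a')
  [4] 11/8 → 0 ('')
  [5] 8/2 → 1 ('b')
  [6] 2/9 → 0 ('')
  [7] 9/1 → 1 ('c')
  [8] 1/17 → 1 ('c')
  [9] 17/4 → 3 ('cfe')
  [10] 4/13 → 0 ('')
  [11] 13/7 → 1 ('d')
  [12] 7/3 → 1 ('d')
  [13] 3/19 → 0 ('')
  [14] 19/16 → 1 ('e')
  [15] 16/6 → 1 ('e')
  [16] 6/15 → 1 ('e')
  [17] 15/0 → 0 ('')
  [18] 0/12 → 1 ('f')
  [19] 12/18 → 1 ('f')
  [20] 18/5 → 2 ('fe')

[0, 1, 1, 1, 0, 1, 0, 1, 1, 3, 0, 1, 1, 0, 1, 1, 1, 0, 1, 1, 2]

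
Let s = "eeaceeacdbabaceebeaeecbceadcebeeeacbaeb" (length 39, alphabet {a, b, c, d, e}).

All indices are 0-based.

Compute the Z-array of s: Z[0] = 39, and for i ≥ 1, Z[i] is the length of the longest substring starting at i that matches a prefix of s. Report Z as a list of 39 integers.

[39, 1, 0, 0, 4, 1, 0, 0, 0, 0, 0, 0, 0, 0, 2, 1, 0, 1, 0, 2, 1, 0, 0, 0, 1, 0, 0, 0, 1, 0, 2, 4, 1, 0, 0, 0, 0, 1, 0]

Z[0]=39
i=1: outside box; Z[1]=1 grow→box=[1,2)
i=2: outside box; Z[2]=0
i=3: outside box; Z[3]=0
i=4: outside box; Z[4]=4 grow→box=[4,8)
i=5: min(r-i=3, Z[1]=1)=1; Z[5]=1
i=6: min(r-i=2, Z[2]=0)=0; Z[6]=0
i=7: min(r-i=1, Z[3]=0)=0; Z[7]=0
i=8: outside box; Z[8]=0
i=9: outside box; Z[9]=0
i=10: outside box; Z[10]=0
i=11: outside box; Z[11]=0
i=12: outside box; Z[12]=0
i=13: outside box; Z[13]=0
i=14: outside box; Z[14]=2 grow→box=[14,16)
i=15: min(r-i=1, Z[1]=1)=1; Z[15]=1
i=16: outside box; Z[16]=0
i=17: outside box; Z[17]=1 grow→box=[17,18)
i=18: outside box; Z[18]=0
i=19: outside box; Z[19]=2 grow→box=[19,21)
i=20: min(r-i=1, Z[1]=1)=1; Z[20]=1
i=21: outside box; Z[21]=0
i=22: outside box; Z[22]=0
i=23: outside box; Z[23]=0
i=24: outside box; Z[24]=1 grow→box=[24,25)
i=25: outside box; Z[25]=0
i=26: outside box; Z[26]=0
i=27: outside box; Z[27]=0
i=28: outside box; Z[28]=1 grow→box=[28,29)
i=29: outside box; Z[29]=0
i=30: outside box; Z[30]=2 grow→box=[30,32)
i=31: min(r-i=1, Z[1]=1)=1; Z[31]=4 grow→box=[31,35)
i=32: min(r-i=3, Z[1]=1)=1; Z[32]=1
i=33: min(r-i=2, Z[2]=0)=0; Z[33]=0
i=34: min(r-i=1, Z[3]=0)=0; Z[34]=0
i=35: outside box; Z[35]=0
i=36: outside box; Z[36]=0
i=37: outside box; Z[37]=1 grow→box=[37,38)
i=38: outside box; Z[38]=0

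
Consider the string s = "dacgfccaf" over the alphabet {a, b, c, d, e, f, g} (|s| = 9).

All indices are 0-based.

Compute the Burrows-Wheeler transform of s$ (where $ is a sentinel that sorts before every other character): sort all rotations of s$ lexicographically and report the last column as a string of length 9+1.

fdccfa$agc

rank  rotation    last
    0  $dacgfccaf  f
    1  acgfccaf$d  d
    2  af$dacgfcc  c
    3  caf$dacgfc  c
    4  ccaf$dacgf  f
    5  cgfccaf$da  a
    6  dacgfccaf$  $
    7  f$dacgfcca  a
    8  fccaf$dacg  g
    9  gfccaf$dac  c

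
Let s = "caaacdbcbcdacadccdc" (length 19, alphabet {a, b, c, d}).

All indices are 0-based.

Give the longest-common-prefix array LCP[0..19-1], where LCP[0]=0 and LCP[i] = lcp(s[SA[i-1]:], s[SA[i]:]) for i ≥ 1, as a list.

sorted suffixes:
  #0 SA[0]=1  'aaacdbcbcdacadccdc'
  #1 SA[1]=2  'aacdbcbcdacadccdc'
  #2 SA[2]=11  'acadccdc'
  #3 SA[3]=3  'acdbcbcdacadccdc'
  #4 SA[4]=13  'adccdc'
  #5 SA[5]=6  'bcbcdacadccdc'
  #6 SA[6]=8  'bcdacadccdc'
  #7 SA[7]=18  'c'
  #8 SA[8]=0  'caaacdbcbcdacadccdc'
  #9 SA[9]=12  'cadccdc'
  #10 SA[10]=7  'cbcdacadccdc'
  #11 SA[11]=15  'ccdc'
  #12 SA[12]=9  'cdacadccdc'
  #13 SA[13]=4  'cdbcbcdacadccdc'
  #14 SA[14]=16  'cdc'
  #15 SA[15]=10  'dacadccdc'
  #16 SA[16]=5  'dbcbcdacadccdc'
  #17 SA[17]=17  'dc'
  #18 SA[18]=14  'dccdc'

SA = [1, 2, 11, 3, 13, 6, 8, 18, 0, 12, 7, 15, 9, 4, 16, 10, 5, 17, 14]
[i] adj suffixes → lcp
  [1] 1/2 → 2 ('aa')
  [2] 2/11 → 1 ('a')
  [3] 11/3 → 2 ('ac')
  [4] 3/13 → 1 ('a')
  [5] 13/6 → 0 ('')
  [6] 6/8 → 2 ('bc')
  [7] 8/18 → 0 ('')
  [8] 18/0 → 1 ('c')
  [9] 0/12 → 2 ('ca')
  [10] 12/7 → 1 ('c')
  [11] 7/15 → 1 ('c')
  [12] 15/9 → 1 ('c')
  [13] 9/4 → 2 ('cd')
  [14] 4/16 → 2 ('cd')
  [15] 16/10 → 0 ('')
  [16] 10/5 → 1 ('d')
  [17] 5/17 → 1 ('d')
  [18] 17/14 → 2 ('dc')

[0, 2, 1, 2, 1, 0, 2, 0, 1, 2, 1, 1, 1, 2, 2, 0, 1, 1, 2]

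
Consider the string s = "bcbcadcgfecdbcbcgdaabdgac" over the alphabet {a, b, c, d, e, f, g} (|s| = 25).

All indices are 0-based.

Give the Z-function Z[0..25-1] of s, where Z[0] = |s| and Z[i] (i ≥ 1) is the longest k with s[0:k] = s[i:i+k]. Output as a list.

Z[0]=25
i=1: outside box; Z[1]=0
i=2: outside box; Z[2]=2 scan→box=[2,4)
i=3: min(r-i=1, Z[1]=0)=0; Z[3]=0
i=4: outside box; Z[4]=0
i=5: outside box; Z[5]=0
i=6: outside box; Z[6]=0
i=7: outside box; Z[7]=0
i=8: outside box; Z[8]=0
i=9: outside box; Z[9]=0
i=10: outside box; Z[10]=0
i=11: outside box; Z[11]=0
i=12: outside box; Z[12]=4 scan→box=[12,16)
i=13: min(r-i=3, Z[1]=0)=0; Z[13]=0
i=14: min(r-i=2, Z[2]=2)=2; Z[14]=2
i=15: min(r-i=1, Z[3]=0)=0; Z[15]=0
i=16: outside box; Z[16]=0
i=17: outside box; Z[17]=0
i=18: outside box; Z[18]=0
i=19: outside box; Z[19]=0
i=20: outside box; Z[20]=1 scan→box=[20,21)
i=21: outside box; Z[21]=0
i=22: outside box; Z[22]=0
i=23: outside box; Z[23]=0
i=24: outside box; Z[24]=0

[25, 0, 2, 0, 0, 0, 0, 0, 0, 0, 0, 0, 4, 0, 2, 0, 0, 0, 0, 0, 1, 0, 0, 0, 0]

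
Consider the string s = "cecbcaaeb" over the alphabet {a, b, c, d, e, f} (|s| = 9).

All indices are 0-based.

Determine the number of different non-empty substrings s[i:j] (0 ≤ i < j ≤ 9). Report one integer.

40

rank→(start, suffix):
  0 → (5, 'aaeb')
  1 → (6, 'aeb')
  2 → (8, 'b')
  3 → (3, 'bcaaeb')
  4 → (4, 'caaeb')
  5 → (2, 'cbcaaeb')
  6 → (0, 'cecbcaaeb')
  7 → (7, 'eb')
  8 → (1, 'ecbcaaeb')

SA = [5, 6, 8, 3, 4, 2, 0, 7, 1]
i: (SA[i-1],SA[i]) lcp shared
  1: (5,6) 1 'a'
  2: (6,8) 0 ''
  3: (8,3) 1 'b'
  4: (3,4) 0 ''
  5: (4,2) 1 'c'
  6: (2,0) 1 'c'
  7: (0,7) 0 ''
  8: (7,1) 1 'e'

n(n+1)/2 = 9·10/2 = 45
Σ LCP = 0 + 1 + 0 + 1 + 0 + 1 + 1 + 0 + 1 = 5
distinct = 45 − 5 = 40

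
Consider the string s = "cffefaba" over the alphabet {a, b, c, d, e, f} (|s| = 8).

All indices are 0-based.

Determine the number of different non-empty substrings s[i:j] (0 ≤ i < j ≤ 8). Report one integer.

rank→(start, suffix):
  0 → (7, 'a')
  1 → (5, 'aba')
  2 → (6, 'ba')
  3 → (0, 'cffefaba')
  4 → (3, 'efaba')
  5 → (4, 'faba')
  6 → (2, 'fefaba')
  7 → (1, 'ffefaba')

SA = [7, 5, 6, 0, 3, 4, 2, 1]
[i] adj suffixes → lcp
  [1] 7/5 → 1 ('a')
  [2] 5/6 → 0 ('')
  [3] 6/0 → 0 ('')
  [4] 0/3 → 0 ('')
  [5] 3/4 → 0 ('')
  [6] 4/2 → 1 ('f')
  [7] 2/1 → 1 ('f')

n(n+1)/2 = 8·9/2 = 36
Σ LCP = 0 + 1 + 0 + 0 + 0 + 0 + 1 + 1 = 3
distinct = 36 − 3 = 33

33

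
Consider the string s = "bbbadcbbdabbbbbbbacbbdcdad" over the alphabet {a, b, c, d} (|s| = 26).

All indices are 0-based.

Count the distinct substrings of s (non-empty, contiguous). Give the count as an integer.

298

sorted suffixes:
  #0 SA[0]=9  'abbbbbbbacbbdcdad'
  #1 SA[1]=17  'acbbdcdad'
  #2 SA[2]=24  'ad'
  #3 SA[3]=3  'adcbbdabbbbbbbacbbdcdad'
  #4 SA[4]=16  'bacbbdcdad'
  #5 SA[5]=2  'badcbbdabbbbbbbacbbdcdad'
  #6 SA[6]=15  'bbacbbdcdad'
  #7 SA[7]=1  'bbadcbbdabbbbbbbacbbdcdad'
  #8 SA[8]=14  'bbbacbbdcdad'
  #9 SA[9]=0  'bbbadcbbdabbbbbbbacbbdcdad'
  #10 SA[10]=13  'bbbbacbbdcdad'
  #11 SA[11]=12  'bbbbbacbbdcdad'
  #12 SA[12]=11  'bbbbbbacbbdcdad'
  #13 SA[13]=10  'bbbbbbbacbbdcdad'
  #14 SA[14]=6  'bbdabbbbbbbacbbdcdad'
  #15 SA[15]=19  'bbdcdad'
  #16 SA[16]=7  'bdabbbbbbbacbbdcdad'
  #17 SA[17]=20  'bdcdad'
  #18 SA[18]=5  'cbbdabbbbbbbacbbdcdad'
  #19 SA[19]=18  'cbbdcdad'
  #20 SA[20]=22  'cdad'
  #21 SA[21]=25  'd'
  #22 SA[22]=8  'dabbbbbbbacbbdcdad'
  #23 SA[23]=23  'dad'
  #24 SA[24]=4  'dcbbdabbbbbbbacbbdcdad'
  #25 SA[25]=21  'dcdad'

SA = [9, 17, 24, 3, 16, 2, 15, 1, 14, 0, 13, 12, 11, 10, 6, 19, 7, 20, 5, 18, 22, 25, 8, 23, 4, 21]
[i] adj suffixes → lcp
  [1] 9/17 → 1 ('a')
  [2] 17/24 → 1 ('a')
  [3] 24/3 → 2 ('ad')
  [4] 3/16 → 0 ('')
  [5] 16/2 → 2 ('ba')
  [6] 2/15 → 1 ('b')
  [7] 15/1 → 3 ('bba')
  [8] 1/14 → 2 ('bb')
  [9] 14/0 → 4 ('bbba')
  [10] 0/13 → 3 ('bbb')
  [11] 13/12 → 4 ('bbbb')
  [12] 12/11 → 5 ('bbbbb')
  [13] 11/10 → 6 ('bbbbbb')
  [14] 10/6 → 2 ('bb')
  [15] 6/19 → 3 ('bbd')
  [16] 19/7 → 1 ('b')
  [17] 7/20 → 2 ('bd')
  [18] 20/5 → 0 ('')
  [19] 5/18 → 4 ('cbbd')
  [20] 18/22 → 1 ('c')
  [21] 22/25 → 0 ('')
  [22] 25/8 → 1 ('d')
  [23] 8/23 → 2 ('da')
  [24] 23/4 → 1 ('d')
  [25] 4/21 → 2 ('dc')

n(n+1)/2 = 26·27/2 = 351
Σ LCP = 0 + 1 + 1 + 2 + 0 + 2 + 1 + 3 + 2 + 4 + 3 + 4 + 5 + 6 + 2 + 3 + 1 + 2 + 0 + 4 + 1 + 0 + 1 + 2 + 1 + 2 = 53
distinct = 351 − 53 = 298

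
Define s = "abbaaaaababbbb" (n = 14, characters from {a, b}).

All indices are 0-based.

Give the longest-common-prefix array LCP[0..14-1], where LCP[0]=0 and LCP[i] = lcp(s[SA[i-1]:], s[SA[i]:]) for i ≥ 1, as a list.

[0, 4, 3, 2, 1, 2, 3, 0, 1, 2, 1, 2, 2, 3]

rank | idx | suffix
   0 |   3 | aaaaababbbb
   1 |   4 | aaaababbbb
   2 |   5 | aaababbbb
   3 |   6 | aababbbb
   4 |   7 | ababbbb
   5 |   0 | abbaaaaababbbb
   6 |   9 | abbbb
   7 |  13 | b
   8 |   2 | baaaaababbbb
   9 |   8 | babbbb
  10 |  12 | bb
  11 |   1 | bbaaaaababbbb
  12 |  11 | bbb
  13 |  10 | bbbb

SA = [3, 4, 5, 6, 7, 0, 9, 13, 2, 8, 12, 1, 11, 10]
rank  pair      lcp
   1  s[3:],s[4:]  4  'aaaa'
   2  s[4:],s[5:]  3  'aaa'
   3  s[5:],s[6:]  2  'aa'
   4  s[6:],s[7:]  1  'a'
   5  s[7:],s[0:]  2  'ab'
   6  s[0:],s[9:]  3  'abb'
   7  s[9:],s[13:]  0  ''
   8  s[13:],s[2:]  1  'b'
   9  s[2:],s[8:]  2  'ba'
  10  s[8:],s[12:]  1  'b'
  11  s[12:],s[1:]  2  'bb'
  12  s[1:],s[11:]  2  'bb'
  13  s[11:],s[10:]  3  'bbb'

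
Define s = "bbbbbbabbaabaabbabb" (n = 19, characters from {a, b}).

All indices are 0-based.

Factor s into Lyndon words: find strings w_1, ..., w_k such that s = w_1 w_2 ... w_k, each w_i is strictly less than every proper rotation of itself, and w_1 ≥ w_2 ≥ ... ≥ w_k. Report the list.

["b", "b", "b", "b", "b", "b", "abb", "aabaabbabb"]

emit factor 1: 'b' (i=0, period=1)
emit factor 2: 'b' (i=1, period=1)
emit factor 3: 'b' (i=2, period=1)
emit factor 4: 'b' (i=3, period=1)
emit factor 5: 'b' (i=4, period=1)
emit factor 6: 'b' (i=5, period=1)
emit factor 7: 'abb' (i=6, period=3)
emit factor 8: 'aabaabbabb' (i=9, period=10)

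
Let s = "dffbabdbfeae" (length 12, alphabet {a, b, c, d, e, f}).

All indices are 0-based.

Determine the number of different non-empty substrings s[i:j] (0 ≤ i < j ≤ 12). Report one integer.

71

rank→(start, suffix):
  0 → (4, 'abdbfeae')
  1 → (10, 'ae')
  2 → (3, 'babdbfeae')
  3 → (5, 'bdbfeae')
  4 → (7, 'bfeae')
  5 → (6, 'dbfeae')
  6 → (0, 'dffbabdbfeae')
  7 → (11, 'e')
  8 → (9, 'eae')
  9 → (2, 'fbabdbfeae')
  10 → (8, 'feae')
  11 → (1, 'ffbabdbfeae')

SA = [4, 10, 3, 5, 7, 6, 0, 11, 9, 2, 8, 1]
[i] adj suffixes → lcp
  [1] 4/10 → 1 ('a')
  [2] 10/3 → 0 ('')
  [3] 3/5 → 1 ('b')
  [4] 5/7 → 1 ('b')
  [5] 7/6 → 0 ('')
  [6] 6/0 → 1 ('d')
  [7] 0/11 → 0 ('')
  [8] 11/9 → 1 ('e')
  [9] 9/2 → 0 ('')
  [10] 2/8 → 1 ('f')
  [11] 8/1 → 1 ('f')

n(n+1)/2 = 12·13/2 = 78
Σ LCP = 0 + 1 + 0 + 1 + 1 + 0 + 1 + 0 + 1 + 0 + 1 + 1 = 7
distinct = 78 − 7 = 71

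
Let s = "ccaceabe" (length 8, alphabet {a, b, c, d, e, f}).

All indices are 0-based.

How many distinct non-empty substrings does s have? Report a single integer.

32

rank→(start, suffix):
  0 → (5, 'abe')
  1 → (2, 'aceabe')
  2 → (6, 'be')
  3 → (1, 'caceabe')
  4 → (0, 'ccaceabe')
  5 → (3, 'ceabe')
  6 → (7, 'e')
  7 → (4, 'eabe')

SA = [5, 2, 6, 1, 0, 3, 7, 4]
[i] adj suffixes → lcp
  [1] 5/2 → 1 ('a')
  [2] 2/6 → 0 ('')
  [3] 6/1 → 0 ('')
  [4] 1/0 → 1 ('c')
  [5] 0/3 → 1 ('c')
  [6] 3/7 → 0 ('')
  [7] 7/4 → 1 ('e')

n(n+1)/2 = 8·9/2 = 36
Σ LCP = 0 + 1 + 0 + 0 + 1 + 1 + 0 + 1 = 4
distinct = 36 − 4 = 32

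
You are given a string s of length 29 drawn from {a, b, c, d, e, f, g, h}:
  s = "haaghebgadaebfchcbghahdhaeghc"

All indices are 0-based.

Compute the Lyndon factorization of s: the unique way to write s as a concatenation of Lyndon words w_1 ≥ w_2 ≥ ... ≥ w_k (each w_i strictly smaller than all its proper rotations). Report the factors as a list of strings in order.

emit factor 1: 'h' (i=0, period=1)
emit factor 2: 'aaghebgadaebfchcbghahdhaeghc' (i=1, period=28)

["h", "aaghebgadaebfchcbghahdhaeghc"]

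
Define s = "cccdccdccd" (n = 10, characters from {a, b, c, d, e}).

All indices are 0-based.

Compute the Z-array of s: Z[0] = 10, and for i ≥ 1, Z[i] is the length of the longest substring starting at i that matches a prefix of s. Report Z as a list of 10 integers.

[10, 2, 1, 0, 2, 1, 0, 2, 1, 0]

Z[0]=10
i=1: fresh scan; Z[1]=2 scan→box=[1,3)
i=2: min(r-i=1, Z[1]=2)=1; Z[2]=1
i=3: fresh scan; Z[3]=0
i=4: fresh scan; Z[4]=2 scan→box=[4,6)
i=5: min(r-i=1, Z[1]=2)=1; Z[5]=1
i=6: fresh scan; Z[6]=0
i=7: fresh scan; Z[7]=2 scan→box=[7,9)
i=8: min(r-i=1, Z[1]=2)=1; Z[8]=1
i=9: fresh scan; Z[9]=0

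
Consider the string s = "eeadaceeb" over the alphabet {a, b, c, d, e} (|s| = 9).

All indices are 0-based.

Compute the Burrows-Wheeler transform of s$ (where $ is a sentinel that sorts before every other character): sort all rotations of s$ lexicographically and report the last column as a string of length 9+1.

bdeeaaee$c

rank  rotation    last
    0  $eeadaceeb  b
    1  aceeb$eead  d
    2  adaceeb$ee  e
    3  b$eeadacee  e
    4  ceeb$eeada  a
    5  daceeb$eea  a
    6  eadaceeb$e  e
    7  eb$eeadace  e
    8  eeadaceeb$  $
    9  eeb$eeadac  c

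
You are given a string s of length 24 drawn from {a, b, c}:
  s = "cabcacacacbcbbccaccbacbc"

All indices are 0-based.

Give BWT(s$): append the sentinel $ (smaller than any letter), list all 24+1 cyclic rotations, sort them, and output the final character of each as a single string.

ccccbcccccacbb$baaccbaaba

rank  rotation                   last
    0  $cabcacacacbcbbccaccbacbc  c
    1  abcacacacbcbbccaccbacbc$c  c
    2  acacacbcbbccaccbacbc$cabc  c
    3  acacbcbbccaccbacbc$cabcac  c
    4  acbc$cabcacacacbcbbccaccb  b
    5  acbcbbccaccbacbc$cabcacac  c
    6  accbacbc$cabcacacacbcbbcc  c
    7  bacbc$cabcacacacbcbbccacc  c
    8  bbccaccbacbc$cabcacacacbc  c
    9  bc$cabcacacacbcbbccaccbac  c
   10  bcacacacbcbbccaccbacbc$ca  a
   11  bcbbccaccbacbc$cabcacacac  c
   12  bccaccbacbc$cabcacacacbcb  b
   13  c$cabcacacacbcbbccaccbacb  b
   14  cabcacacacbcbbccaccbacbc$  $
   15  cacacacbcbbccaccbacbc$cab  b
   16  cacacbcbbccaccbacbc$cabca  a
   17  cacbcbbccaccbacbc$cabcaca  a
   18  caccbacbc$cabcacacacbcbbc  c
   19  cbacbc$cabcacacacbcbbccac  c
   20  cbbccaccbacbc$cabcacacacb  b
   21  cbc$cabcacacacbcbbccaccba  a
   22  cbcbbccaccbacbc$cabcacaca  a
   23  ccaccbacbc$cabcacacacbcbb  b
   24  ccbacbc$cabcacacacbcbbcca  a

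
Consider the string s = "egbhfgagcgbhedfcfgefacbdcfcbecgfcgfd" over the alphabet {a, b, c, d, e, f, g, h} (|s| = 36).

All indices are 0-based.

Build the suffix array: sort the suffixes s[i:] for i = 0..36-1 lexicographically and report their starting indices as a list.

rank | idx | suffix
   0 |  20 | acbdcfcbecgfcgfd
   1 |   6 | agcgbhedfcfgefacbdcfcbecgfcgfd
   2 |  22 | bdcfcbecgfcgfd
   3 |  27 | becgfcgfd
   4 |  10 | bhedfcfgefacbdcfcbecgfcgfd
   5 |   2 | bhfgagcgbhedfcfgefacbdcfcbecgfcgfd
   6 |  21 | cbdcfcbecgfcgfd
   7 |  26 | cbecgfcgfd
   8 |  24 | cfcbecgfcgfd
   9 |  15 | cfgefacbdcfcbecgfcgfd
  10 |   8 | cgbhedfcfgefacbdcfcbecgfcgfd
  11 |  29 | cgfcgfd
  12 |  32 | cgfd
  13 |  35 | d
  14 |  23 | dcfcbecgfcgfd
  15 |  13 | dfcfgefacbdcfcbecgfcgfd
  16 |  28 | ecgfcgfd
  17 |  12 | edfcfgefacbdcfcbecgfcgfd
  18 |  18 | efacbdcfcbecgfcgfd
  19 |   0 | egbhfgagcgbhedfcfgefacbdcfcbecgfcgfd
  20 |  19 | facbdcfcbecgfcgfd
  21 |  25 | fcbecgfcgfd
  22 |  14 | fcfgefacbdcfcbecgfcgfd
  23 |  31 | fcgfd
  24 |  34 | fd
  25 |   4 | fgagcgbhedfcfgefacbdcfcbecgfcgfd
  26 |  16 | fgefacbdcfcbecgfcgfd
  27 |   5 | gagcgbhedfcfgefacbdcfcbecgfcgfd
  28 |   9 | gbhedfcfgefacbdcfcbecgfcgfd
  29 |   1 | gbhfgagcgbhedfcfgefacbdcfcbecgfcgfd
  30 |   7 | gcgbhedfcfgefacbdcfcbecgfcgfd
  31 |  17 | gefacbdcfcbecgfcgfd
  32 |  30 | gfcgfd
  33 |  33 | gfd
  34 |  11 | hedfcfgefacbdcfcbecgfcgfd
  35 |   3 | hfgagcgbhedfcfgefacbdcfcbecgfcgfd

[20, 6, 22, 27, 10, 2, 21, 26, 24, 15, 8, 29, 32, 35, 23, 13, 28, 12, 18, 0, 19, 25, 14, 31, 34, 4, 16, 5, 9, 1, 7, 17, 30, 33, 11, 3]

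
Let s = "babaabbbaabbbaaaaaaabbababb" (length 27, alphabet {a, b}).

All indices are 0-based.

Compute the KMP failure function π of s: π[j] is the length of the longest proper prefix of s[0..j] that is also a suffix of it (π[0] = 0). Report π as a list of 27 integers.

[0, 0, 1, 2, 0, 1, 1, 1, 2, 0, 1, 1, 1, 2, 0, 0, 0, 0, 0, 0, 1, 1, 2, 3, 4, 3, 1]

π[0] = 0
j=1 s[j]='a': π[1]=0 (border '')
j=2 s[j]='b': π[2]=1 (border 'b')
j=3 s[j]='a': π[3]=2 (border 'ba')
j=4 s[j]='a': k: 2→0; π[4]=0 (border '')
j=5 s[j]='b': π[5]=1 (border 'b')
j=6 s[j]='b': k: 1→0; π[6]=1 (border 'b')
j=7 s[j]='b': k: 1→0; π[7]=1 (border 'b')
j=8 s[j]='a': π[8]=2 (border 'ba')
j=9 s[j]='a': k: 2→0; π[9]=0 (border '')
j=10 s[j]='b': π[10]=1 (border 'b')
j=11 s[j]='b': k: 1→0; π[11]=1 (border 'b')
j=12 s[j]='b': k: 1→0; π[12]=1 (border 'b')
j=13 s[j]='a': π[13]=2 (border 'ba')
j=14 s[j]='a': k: 2→0; π[14]=0 (border '')
j=15 s[j]='a': π[15]=0 (border '')
j=16 s[j]='a': π[16]=0 (border '')
j=17 s[j]='a': π[17]=0 (border '')
j=18 s[j]='a': π[18]=0 (border '')
j=19 s[j]='a': π[19]=0 (border '')
j=20 s[j]='b': π[20]=1 (border 'b')
j=21 s[j]='b': k: 1→0; π[21]=1 (border 'b')
j=22 s[j]='a': π[22]=2 (border 'ba')
j=23 s[j]='b': π[23]=3 (border 'bab')
j=24 s[j]='a': π[24]=4 (border 'baba')
j=25 s[j]='b': k: 4→2; π[25]=3 (border 'bab')
j=26 s[j]='b': k: 3→1→0; π[26]=1 (border 'b')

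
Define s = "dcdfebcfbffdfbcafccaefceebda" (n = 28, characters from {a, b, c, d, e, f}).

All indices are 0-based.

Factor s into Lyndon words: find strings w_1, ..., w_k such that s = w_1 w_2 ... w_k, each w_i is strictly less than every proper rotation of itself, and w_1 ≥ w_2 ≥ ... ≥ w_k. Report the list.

["d", "cdfe", "bcfbffdf", "bc", "afcc", "aefceebd", "a"]

emit factor 1: 'd' (i=0, period=1)
emit factor 2: 'cdfe' (i=1, period=4)
emit factor 3: 'bcfbffdf' (i=5, period=8)
emit factor 4: 'bc' (i=13, period=2)
emit factor 5: 'afcc' (i=15, period=4)
emit factor 6: 'aefceebd' (i=19, period=8)
emit factor 7: 'a' (i=27, period=1)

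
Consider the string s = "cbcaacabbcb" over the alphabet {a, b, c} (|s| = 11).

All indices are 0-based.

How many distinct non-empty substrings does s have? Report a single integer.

55

rank→(start, suffix):
  0 → (3, 'aacabbcb')
  1 → (6, 'abbcb')
  2 → (4, 'acabbcb')
  3 → (10, 'b')
  4 → (7, 'bbcb')
  5 → (1, 'bcaacabbcb')
  6 → (8, 'bcb')
  7 → (2, 'caacabbcb')
  8 → (5, 'cabbcb')
  9 → (9, 'cb')
  10 → (0, 'cbcaacabbcb')

SA = [3, 6, 4, 10, 7, 1, 8, 2, 5, 9, 0]
[i] adj suffixes → lcp
  [1] 3/6 → 1 ('a')
  [2] 6/4 → 1 ('a')
  [3] 4/10 → 0 ('')
  [4] 10/7 → 1 ('b')
  [5] 7/1 → 1 ('b')
  [6] 1/8 → 2 ('bc')
  [7] 8/2 → 0 ('')
  [8] 2/5 → 2 ('ca')
  [9] 5/9 → 1 ('c')
  [10] 9/0 → 2 ('cb')

n(n+1)/2 = 11·12/2 = 66
Σ LCP = 0 + 1 + 1 + 0 + 1 + 1 + 2 + 0 + 2 + 1 + 2 = 11
distinct = 66 − 11 = 55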